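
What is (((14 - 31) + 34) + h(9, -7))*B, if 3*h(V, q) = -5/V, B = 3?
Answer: 454/9 ≈ 50.444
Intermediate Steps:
h(V, q) = -5/(3*V) (h(V, q) = (-5/V)/3 = -5/(3*V))
(((14 - 31) + 34) + h(9, -7))*B = (((14 - 31) + 34) - 5/3/9)*3 = ((-17 + 34) - 5/3*⅑)*3 = (17 - 5/27)*3 = (454/27)*3 = 454/9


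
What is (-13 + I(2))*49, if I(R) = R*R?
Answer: -441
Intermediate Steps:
I(R) = R**2
(-13 + I(2))*49 = (-13 + 2**2)*49 = (-13 + 4)*49 = -9*49 = -441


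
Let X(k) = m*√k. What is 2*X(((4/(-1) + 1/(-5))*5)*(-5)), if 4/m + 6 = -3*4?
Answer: -4*√105/9 ≈ -4.5542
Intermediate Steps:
m = -2/9 (m = 4/(-6 - 3*4) = 4/(-6 - 12) = 4/(-18) = 4*(-1/18) = -2/9 ≈ -0.22222)
X(k) = -2*√k/9
2*X(((4/(-1) + 1/(-5))*5)*(-5)) = 2*(-2*√105/9) = -4*√105/9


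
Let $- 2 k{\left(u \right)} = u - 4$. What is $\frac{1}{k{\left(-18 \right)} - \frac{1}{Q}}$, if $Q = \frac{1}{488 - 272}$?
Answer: $- \frac{1}{205} \approx -0.0048781$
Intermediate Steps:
$Q = \frac{1}{216} \approx 0.0046296$
$k{\left(u \right)} = 2 - \frac{u}{2}$ ($k{\left(u \right)} = - \frac{u - 4}{2} = - \frac{-4 + u}{2} = 2 - \frac{u}{2}$)
$\frac{1}{k{\left(-18 \right)} - \frac{1}{Q}} = \frac{1}{\left(2 - -9\right) - \frac{1}{\frac{1}{216}}} = \frac{1}{\left(2 + 9\right) - 216} = \frac{1}{11 - 216} = \frac{1}{-205} = - \frac{1}{205}$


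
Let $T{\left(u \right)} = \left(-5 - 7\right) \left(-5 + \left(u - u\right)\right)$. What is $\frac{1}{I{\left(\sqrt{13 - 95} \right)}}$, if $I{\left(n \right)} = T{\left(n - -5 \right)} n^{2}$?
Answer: $- \frac{1}{4920} \approx -0.00020325$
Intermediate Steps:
$T{\left(u \right)} = 60$ ($T{\left(u \right)} = - 12 \left(-5 + 0\right) = \left(-12\right) \left(-5\right) = 60$)
$I{\left(n \right)} = 60 n^{2}$
$\frac{1}{I{\left(\sqrt{13 - 95} \right)}} = \frac{1}{60 \left(\sqrt{13 - 95}\right)^{2}} = \frac{1}{60 \left(\sqrt{-82}\right)^{2}} = \frac{1}{60 \left(i \sqrt{82}\right)^{2}} = \frac{1}{60 \left(-82\right)} = \frac{1}{-4920} = - \frac{1}{4920}$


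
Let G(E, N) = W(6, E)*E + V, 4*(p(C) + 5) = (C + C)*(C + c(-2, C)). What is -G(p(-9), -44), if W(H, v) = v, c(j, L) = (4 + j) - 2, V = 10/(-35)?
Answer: -35279/28 ≈ -1260.0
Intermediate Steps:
V = -2/7 (V = 10*(-1/35) = -2/7 ≈ -0.28571)
c(j, L) = 2 + j
p(C) = -5 + C**2/2 (p(C) = -5 + ((C + C)*(C + (2 - 2)))/4 = -5 + ((2*C)*(C + 0))/4 = -5 + ((2*C)*C)/4 = -5 + (2*C**2)/4 = -5 + C**2/2)
G(E, N) = -2/7 + E**2 (G(E, N) = E*E - 2/7 = E**2 - 2/7 = -2/7 + E**2)
-G(p(-9), -44) = -(-2/7 + (-5 + (1/2)*(-9)**2)**2) = -(-2/7 + (-5 + (1/2)*81)**2) = -(-2/7 + (-5 + 81/2)**2) = -(-2/7 + (71/2)**2) = -(-2/7 + 5041/4) = -1*35279/28 = -35279/28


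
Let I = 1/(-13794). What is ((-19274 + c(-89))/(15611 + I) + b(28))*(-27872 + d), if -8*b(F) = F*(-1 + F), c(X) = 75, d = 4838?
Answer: 474829430889033/215338133 ≈ 2.2050e+6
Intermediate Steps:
I = -1/13794 ≈ -7.2495e-5
b(F) = -F*(-1 + F)/8
((-19274 + c(-89))/(15611 + I) + b(28))*(-27872 + d) = ((-19274 + 75)/(15611 - 1/13794) + (⅛)*28*(1 - 1*28))*(-27872 + 4838) = (-19199/215338133/13794 + (⅛)*28*(1 - 28))*(-23034) = (-19199*13794/215338133 + (⅛)*28*(-27))*(-23034) = (-264831006/215338133 - 189/2)*(-23034) = -41228569149/430676266*(-23034) = 474829430889033/215338133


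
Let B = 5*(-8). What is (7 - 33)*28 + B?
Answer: -768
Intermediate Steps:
B = -40
(7 - 33)*28 + B = (7 - 33)*28 - 40 = -26*28 - 40 = -728 - 40 = -768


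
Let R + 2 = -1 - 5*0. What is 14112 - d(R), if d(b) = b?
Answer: 14115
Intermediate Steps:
R = -3 (R = -2 + (-1 - 5*0) = -2 + (-1 + 0) = -2 - 1 = -3)
14112 - d(R) = 14112 - 1*(-3) = 14112 + 3 = 14115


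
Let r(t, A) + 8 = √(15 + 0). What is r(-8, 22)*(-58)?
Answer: 464 - 58*√15 ≈ 239.37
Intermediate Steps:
r(t, A) = -8 + √15 (r(t, A) = -8 + √(15 + 0) = -8 + √15)
r(-8, 22)*(-58) = (-8 + √15)*(-58) = 464 - 58*√15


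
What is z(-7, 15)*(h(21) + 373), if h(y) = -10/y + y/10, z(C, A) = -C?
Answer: 78671/30 ≈ 2622.4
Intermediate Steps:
h(y) = -10/y + y/10 (h(y) = -10/y + y*(1/10) = -10/y + y/10)
z(-7, 15)*(h(21) + 373) = (-1*(-7))*((-10/21 + (1/10)*21) + 373) = 7*((-10*1/21 + 21/10) + 373) = 7*((-10/21 + 21/10) + 373) = 7*(341/210 + 373) = 7*(78671/210) = 78671/30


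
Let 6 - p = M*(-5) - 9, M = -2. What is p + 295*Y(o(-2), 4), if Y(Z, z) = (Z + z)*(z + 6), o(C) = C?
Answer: 5905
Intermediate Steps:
Y(Z, z) = (6 + z)*(Z + z) (Y(Z, z) = (Z + z)*(6 + z) = (6 + z)*(Z + z))
p = 5 (p = 6 - (-2*(-5) - 9) = 6 - (10 - 9) = 6 - 1*1 = 6 - 1 = 5)
p + 295*Y(o(-2), 4) = 5 + 295*(4**2 + 6*(-2) + 6*4 - 2*4) = 5 + 295*(16 - 12 + 24 - 8) = 5 + 295*20 = 5 + 5900 = 5905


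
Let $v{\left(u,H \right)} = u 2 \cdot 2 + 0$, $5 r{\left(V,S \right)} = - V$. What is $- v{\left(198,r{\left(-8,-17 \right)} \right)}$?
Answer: $-792$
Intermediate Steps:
$r{\left(V,S \right)} = - \frac{V}{5}$ ($r{\left(V,S \right)} = \frac{\left(-1\right) V}{5} = - \frac{V}{5}$)
$v{\left(u,H \right)} = 4 u$ ($v{\left(u,H \right)} = 2 u 2 + 0 = 4 u + 0 = 4 u$)
$- v{\left(198,r{\left(-8,-17 \right)} \right)} = - 4 \cdot 198 = \left(-1\right) 792 = -792$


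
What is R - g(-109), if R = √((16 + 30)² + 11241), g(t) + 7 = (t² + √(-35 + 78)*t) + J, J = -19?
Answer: -11855 + 19*√37 + 109*√43 ≈ -11025.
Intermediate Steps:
g(t) = -26 + t² + t*√43 (g(t) = -7 + ((t² + √(-35 + 78)*t) - 19) = -7 + ((t² + √43*t) - 19) = -7 + ((t² + t*√43) - 19) = -7 + (-19 + t² + t*√43) = -26 + t² + t*√43)
R = 19*√37 (R = √(46² + 11241) = √(2116 + 11241) = √13357 = 19*√37 ≈ 115.57)
R - g(-109) = 19*√37 - (-26 + (-109)² - 109*√43) = 19*√37 - (-26 + 11881 - 109*√43) = 19*√37 - (11855 - 109*√43) = 19*√37 + (-11855 + 109*√43) = -11855 + 19*√37 + 109*√43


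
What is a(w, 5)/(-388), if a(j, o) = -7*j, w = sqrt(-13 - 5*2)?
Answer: 7*I*sqrt(23)/388 ≈ 0.086523*I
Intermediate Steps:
w = I*sqrt(23) (w = sqrt(-13 - 10) = sqrt(-23) = I*sqrt(23) ≈ 4.7958*I)
a(w, 5)/(-388) = -7*I*sqrt(23)/(-388) = -7*I*sqrt(23)*(-1/388) = 7*I*sqrt(23)/388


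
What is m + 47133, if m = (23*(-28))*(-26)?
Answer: 63877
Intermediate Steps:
m = 16744 (m = -644*(-26) = 16744)
m + 47133 = 16744 + 47133 = 63877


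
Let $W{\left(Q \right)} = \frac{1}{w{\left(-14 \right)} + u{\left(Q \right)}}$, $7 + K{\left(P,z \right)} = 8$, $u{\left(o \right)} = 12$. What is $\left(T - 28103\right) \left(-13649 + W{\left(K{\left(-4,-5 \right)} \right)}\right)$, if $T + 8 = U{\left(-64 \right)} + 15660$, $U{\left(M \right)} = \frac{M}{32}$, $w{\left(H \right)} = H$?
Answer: $\frac{339954447}{2} \approx 1.6998 \cdot 10^{8}$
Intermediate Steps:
$K{\left(P,z \right)} = 1$ ($K{\left(P,z \right)} = -7 + 8 = 1$)
$U{\left(M \right)} = \frac{M}{32}$ ($U{\left(M \right)} = M \frac{1}{32} = \frac{M}{32}$)
$T = 15650$ ($T = -8 + \left(\frac{1}{32} \left(-64\right) + 15660\right) = -8 + \left(-2 + 15660\right) = -8 + 15658 = 15650$)
$W{\left(Q \right)} = - \frac{1}{2}$ ($W{\left(Q \right)} = \frac{1}{-14 + 12} = \frac{1}{-2} = - \frac{1}{2}$)
$\left(T - 28103\right) \left(-13649 + W{\left(K{\left(-4,-5 \right)} \right)}\right) = \left(15650 - 28103\right) \left(-13649 - \frac{1}{2}\right) = \left(-12453\right) \left(- \frac{27299}{2}\right) = \frac{339954447}{2}$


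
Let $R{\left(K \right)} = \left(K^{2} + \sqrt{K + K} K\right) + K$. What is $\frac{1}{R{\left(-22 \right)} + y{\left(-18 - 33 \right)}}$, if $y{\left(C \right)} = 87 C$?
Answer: $\frac{i}{- 3975 i + 44 \sqrt{11}} \approx -0.00025123 + 9.2234 \cdot 10^{-6} i$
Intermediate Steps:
$R{\left(K \right)} = K + K^{2} + \sqrt{2} K^{\frac{3}{2}}$ ($R{\left(K \right)} = \left(K^{2} + \sqrt{2 K} K\right) + K = \left(K^{2} + \sqrt{2} \sqrt{K} K\right) + K = \left(K^{2} + \sqrt{2} K^{\frac{3}{2}}\right) + K = K + K^{2} + \sqrt{2} K^{\frac{3}{2}}$)
$\frac{1}{R{\left(-22 \right)} + y{\left(-18 - 33 \right)}} = \frac{1}{\left(-22 + \left(-22\right)^{2} + \sqrt{2} \left(-22\right)^{\frac{3}{2}}\right) + 87 \left(-18 - 33\right)} = \frac{1}{\left(-22 + 484 + \sqrt{2} \left(- 22 i \sqrt{22}\right)\right) + 87 \left(-51\right)} = \frac{1}{\left(-22 + 484 - 44 i \sqrt{11}\right) - 4437} = \frac{1}{\left(462 - 44 i \sqrt{11}\right) - 4437} = \frac{1}{-3975 - 44 i \sqrt{11}}$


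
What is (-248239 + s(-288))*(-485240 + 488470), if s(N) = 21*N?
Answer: -821347010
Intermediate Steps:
(-248239 + s(-288))*(-485240 + 488470) = (-248239 + 21*(-288))*(-485240 + 488470) = (-248239 - 6048)*3230 = -254287*3230 = -821347010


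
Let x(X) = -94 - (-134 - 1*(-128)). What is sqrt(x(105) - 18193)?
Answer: I*sqrt(18281) ≈ 135.21*I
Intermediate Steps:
x(X) = -88 (x(X) = -94 - (-134 + 128) = -94 - 1*(-6) = -94 + 6 = -88)
sqrt(x(105) - 18193) = sqrt(-88 - 18193) = sqrt(-18281) = I*sqrt(18281)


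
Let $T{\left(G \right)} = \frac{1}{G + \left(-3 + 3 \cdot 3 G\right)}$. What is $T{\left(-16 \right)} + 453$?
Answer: $\frac{73838}{163} \approx 452.99$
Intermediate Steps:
$T{\left(G \right)} = \frac{1}{-3 + 10 G}$ ($T{\left(G \right)} = \frac{1}{G + \left(-3 + 9 G\right)} = \frac{1}{-3 + 10 G}$)
$T{\left(-16 \right)} + 453 = \frac{1}{-3 + 10 \left(-16\right)} + 453 = \frac{1}{-3 - 160} + 453 = \frac{1}{-163} + 453 = - \frac{1}{163} + 453 = \frac{73838}{163}$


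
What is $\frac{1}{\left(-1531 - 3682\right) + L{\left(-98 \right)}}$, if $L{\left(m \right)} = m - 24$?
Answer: $- \frac{1}{5335} \approx -0.00018744$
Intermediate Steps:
$L{\left(m \right)} = -24 + m$
$\frac{1}{\left(-1531 - 3682\right) + L{\left(-98 \right)}} = \frac{1}{\left(-1531 - 3682\right) - 122} = \frac{1}{-5213 - 122} = \frac{1}{-5335} = - \frac{1}{5335}$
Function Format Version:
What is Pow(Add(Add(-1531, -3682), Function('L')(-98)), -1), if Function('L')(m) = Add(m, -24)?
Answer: Rational(-1, 5335) ≈ -0.00018744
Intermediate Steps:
Function('L')(m) = Add(-24, m)
Pow(Add(Add(-1531, -3682), Function('L')(-98)), -1) = Pow(Add(Add(-1531, -3682), Add(-24, -98)), -1) = Pow(Add(-5213, -122), -1) = Pow(-5335, -1) = Rational(-1, 5335)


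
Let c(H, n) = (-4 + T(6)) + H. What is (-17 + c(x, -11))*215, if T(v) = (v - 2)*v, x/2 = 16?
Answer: 7525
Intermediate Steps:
x = 32 (x = 2*16 = 32)
T(v) = v*(-2 + v) (T(v) = (-2 + v)*v = v*(-2 + v))
c(H, n) = 20 + H (c(H, n) = (-4 + 6*(-2 + 6)) + H = (-4 + 6*4) + H = (-4 + 24) + H = 20 + H)
(-17 + c(x, -11))*215 = (-17 + (20 + 32))*215 = (-17 + 52)*215 = 35*215 = 7525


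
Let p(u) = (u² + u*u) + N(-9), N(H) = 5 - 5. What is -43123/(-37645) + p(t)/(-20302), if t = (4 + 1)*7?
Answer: 391626448/382134395 ≈ 1.0248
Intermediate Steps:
N(H) = 0
t = 35 (t = 5*7 = 35)
p(u) = 2*u² (p(u) = (u² + u*u) + 0 = (u² + u²) + 0 = 2*u² + 0 = 2*u²)
-43123/(-37645) + p(t)/(-20302) = -43123/(-37645) + (2*35²)/(-20302) = -43123*(-1/37645) + (2*1225)*(-1/20302) = 43123/37645 + 2450*(-1/20302) = 43123/37645 - 1225/10151 = 391626448/382134395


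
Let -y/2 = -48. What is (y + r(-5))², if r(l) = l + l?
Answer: 7396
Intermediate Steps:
y = 96 (y = -2*(-48) = 96)
r(l) = 2*l
(y + r(-5))² = (96 + 2*(-5))² = (96 - 10)² = 86² = 7396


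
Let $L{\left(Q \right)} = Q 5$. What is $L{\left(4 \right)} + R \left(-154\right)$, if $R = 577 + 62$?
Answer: $-98386$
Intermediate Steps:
$L{\left(Q \right)} = 5 Q$
$R = 639$
$L{\left(4 \right)} + R \left(-154\right) = 5 \cdot 4 + 639 \left(-154\right) = 20 - 98406 = -98386$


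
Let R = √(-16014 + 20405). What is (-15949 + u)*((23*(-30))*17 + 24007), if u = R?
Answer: -195805873 + 12277*√4391 ≈ -1.9499e+8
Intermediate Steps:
R = √4391 ≈ 66.265
u = √4391 ≈ 66.265
(-15949 + u)*((23*(-30))*17 + 24007) = (-15949 + √4391)*((23*(-30))*17 + 24007) = (-15949 + √4391)*(-690*17 + 24007) = (-15949 + √4391)*(-11730 + 24007) = (-15949 + √4391)*12277 = -195805873 + 12277*√4391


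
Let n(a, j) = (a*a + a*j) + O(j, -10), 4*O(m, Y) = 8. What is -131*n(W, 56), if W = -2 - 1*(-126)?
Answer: -2924182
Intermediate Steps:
O(m, Y) = 2 (O(m, Y) = (¼)*8 = 2)
W = 124 (W = -2 + 126 = 124)
n(a, j) = 2 + a² + a*j (n(a, j) = (a*a + a*j) + 2 = (a² + a*j) + 2 = 2 + a² + a*j)
-131*n(W, 56) = -131*(2 + 124² + 124*56) = -131*(2 + 15376 + 6944) = -131*22322 = -2924182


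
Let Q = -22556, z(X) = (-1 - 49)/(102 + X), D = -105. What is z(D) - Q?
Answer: 67718/3 ≈ 22573.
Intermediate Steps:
z(X) = -50/(102 + X)
z(D) - Q = -50/(102 - 105) - 1*(-22556) = -50/(-3) + 22556 = -50*(-⅓) + 22556 = 50/3 + 22556 = 67718/3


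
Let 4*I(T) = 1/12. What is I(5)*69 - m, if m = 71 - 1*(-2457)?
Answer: -40425/16 ≈ -2526.6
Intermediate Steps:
m = 2528 (m = 71 + 2457 = 2528)
I(T) = 1/48 (I(T) = (¼)/12 = (¼)*(1/12) = 1/48)
I(5)*69 - m = (1/48)*69 - 1*2528 = 23/16 - 2528 = -40425/16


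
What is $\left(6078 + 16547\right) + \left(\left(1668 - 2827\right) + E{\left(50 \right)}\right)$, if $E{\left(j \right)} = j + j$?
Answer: $21566$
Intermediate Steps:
$E{\left(j \right)} = 2 j$
$\left(6078 + 16547\right) + \left(\left(1668 - 2827\right) + E{\left(50 \right)}\right) = \left(6078 + 16547\right) + \left(\left(1668 - 2827\right) + 2 \cdot 50\right) = 22625 + \left(-1159 + 100\right) = 22625 - 1059 = 21566$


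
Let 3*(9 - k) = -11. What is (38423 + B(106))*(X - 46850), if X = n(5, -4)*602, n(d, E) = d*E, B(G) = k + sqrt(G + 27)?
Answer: -2263476410 - 58890*sqrt(133) ≈ -2.2642e+9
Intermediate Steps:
k = 38/3 (k = 9 - 1/3*(-11) = 9 + 11/3 = 38/3 ≈ 12.667)
B(G) = 38/3 + sqrt(27 + G) (B(G) = 38/3 + sqrt(G + 27) = 38/3 + sqrt(27 + G))
n(d, E) = E*d
X = -12040 (X = -4*5*602 = -20*602 = -12040)
(38423 + B(106))*(X - 46850) = (38423 + (38/3 + sqrt(27 + 106)))*(-12040 - 46850) = (38423 + (38/3 + sqrt(133)))*(-58890) = (115307/3 + sqrt(133))*(-58890) = -2263476410 - 58890*sqrt(133)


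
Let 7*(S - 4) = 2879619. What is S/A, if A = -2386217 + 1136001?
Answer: -2879647/8751512 ≈ -0.32905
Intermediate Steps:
S = 2879647/7 (S = 4 + (⅐)*2879619 = 4 + 2879619/7 = 2879647/7 ≈ 4.1138e+5)
A = -1250216
S/A = (2879647/7)/(-1250216) = (2879647/7)*(-1/1250216) = -2879647/8751512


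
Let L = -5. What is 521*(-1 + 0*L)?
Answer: -521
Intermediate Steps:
521*(-1 + 0*L) = 521*(-1 + 0*(-5)) = 521*(-1 + 0) = 521*(-1) = -521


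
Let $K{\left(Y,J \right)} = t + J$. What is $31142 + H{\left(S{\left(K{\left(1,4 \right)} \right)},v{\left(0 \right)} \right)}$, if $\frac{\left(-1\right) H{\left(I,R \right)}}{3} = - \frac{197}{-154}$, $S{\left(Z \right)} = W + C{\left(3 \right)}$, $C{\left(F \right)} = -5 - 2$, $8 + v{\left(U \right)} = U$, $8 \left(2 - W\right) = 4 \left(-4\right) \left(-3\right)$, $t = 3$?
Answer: $\frac{4795277}{154} \approx 31138.0$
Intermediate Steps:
$W = -4$ ($W = 2 - \frac{4 \left(-4\right) \left(-3\right)}{8} = 2 - \frac{\left(-16\right) \left(-3\right)}{8} = 2 - 6 = -4$)
$v{\left(U \right)} = -8 + U$
$C{\left(F \right)} = -7$
$K{\left(Y,J \right)} = 3 + J$
$S{\left(Z \right)} = -11$ ($S{\left(Z \right)} = -4 - 7 = -11$)
$H{\left(I,R \right)} = - \frac{591}{154}$ ($H{\left(I,R \right)} = - 3 \left(- \frac{197}{-154}\right) = - 3 \left(\left(-197\right) \left(- \frac{1}{154}\right)\right) = \left(-3\right) \frac{197}{154} = - \frac{591}{154}$)
$31142 + H{\left(S{\left(K{\left(1,4 \right)} \right)},v{\left(0 \right)} \right)} = 31142 - \frac{591}{154} = \frac{4795277}{154}$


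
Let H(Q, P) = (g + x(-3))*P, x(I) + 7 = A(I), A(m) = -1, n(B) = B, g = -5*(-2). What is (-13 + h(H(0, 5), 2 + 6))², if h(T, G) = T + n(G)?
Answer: 25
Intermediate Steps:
g = 10
x(I) = -8 (x(I) = -7 - 1 = -8)
H(Q, P) = 2*P (H(Q, P) = (10 - 8)*P = 2*P)
h(T, G) = G + T (h(T, G) = T + G = G + T)
(-13 + h(H(0, 5), 2 + 6))² = (-13 + ((2 + 6) + 2*5))² = (-13 + (8 + 10))² = (-13 + 18)² = 5² = 25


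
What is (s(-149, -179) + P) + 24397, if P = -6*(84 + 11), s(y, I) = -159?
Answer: 23668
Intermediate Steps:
P = -570 (P = -6*95 = -570)
(s(-149, -179) + P) + 24397 = (-159 - 570) + 24397 = -729 + 24397 = 23668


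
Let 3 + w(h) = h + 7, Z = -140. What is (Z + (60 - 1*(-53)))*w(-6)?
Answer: 54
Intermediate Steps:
w(h) = 4 + h (w(h) = -3 + (h + 7) = -3 + (7 + h) = 4 + h)
(Z + (60 - 1*(-53)))*w(-6) = (-140 + (60 - 1*(-53)))*(4 - 6) = (-140 + (60 + 53))*(-2) = (-140 + 113)*(-2) = -27*(-2) = 54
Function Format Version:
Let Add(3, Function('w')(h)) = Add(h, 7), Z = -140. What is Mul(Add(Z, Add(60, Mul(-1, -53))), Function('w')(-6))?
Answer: 54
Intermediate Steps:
Function('w')(h) = Add(4, h) (Function('w')(h) = Add(-3, Add(h, 7)) = Add(-3, Add(7, h)) = Add(4, h))
Mul(Add(Z, Add(60, Mul(-1, -53))), Function('w')(-6)) = Mul(Add(-140, Add(60, Mul(-1, -53))), Add(4, -6)) = Mul(Add(-140, Add(60, 53)), -2) = Mul(Add(-140, 113), -2) = Mul(-27, -2) = 54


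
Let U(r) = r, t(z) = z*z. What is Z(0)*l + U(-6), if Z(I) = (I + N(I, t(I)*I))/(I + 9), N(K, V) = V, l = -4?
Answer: -6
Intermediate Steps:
t(z) = z²
Z(I) = (I + I³)/(9 + I) (Z(I) = (I + I²*I)/(I + 9) = (I + I³)/(9 + I))
Z(0)*l + U(-6) = ((0 + 0³)/(9 + 0))*(-4) - 6 = ((0 + 0)/9)*(-4) - 6 = ((⅑)*0)*(-4) - 6 = 0*(-4) - 6 = 0 - 6 = -6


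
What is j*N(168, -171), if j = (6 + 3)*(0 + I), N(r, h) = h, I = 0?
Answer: 0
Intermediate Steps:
j = 0 (j = (6 + 3)*(0 + 0) = 9*0 = 0)
j*N(168, -171) = 0*(-171) = 0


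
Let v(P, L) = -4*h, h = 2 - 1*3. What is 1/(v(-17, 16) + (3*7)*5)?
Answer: 1/109 ≈ 0.0091743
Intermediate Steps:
h = -1 (h = 2 - 3 = -1)
v(P, L) = 4 (v(P, L) = -4*(-1) = 4)
1/(v(-17, 16) + (3*7)*5) = 1/(4 + (3*7)*5) = 1/(4 + 21*5) = 1/(4 + 105) = 1/109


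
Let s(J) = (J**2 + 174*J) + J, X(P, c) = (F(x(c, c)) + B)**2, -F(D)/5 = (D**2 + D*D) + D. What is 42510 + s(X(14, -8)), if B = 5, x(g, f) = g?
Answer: 125395697510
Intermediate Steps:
F(D) = -10*D**2 - 5*D (F(D) = -5*((D**2 + D*D) + D) = -5*((D**2 + D**2) + D) = -5*(2*D**2 + D) = -5*(D + 2*D**2) = -10*D**2 - 5*D)
X(P, c) = (5 - 5*c*(1 + 2*c))**2 (X(P, c) = (-5*c*(1 + 2*c) + 5)**2 = (5 - 5*c*(1 + 2*c))**2)
s(J) = J**2 + 175*J
42510 + s(X(14, -8)) = 42510 + (25*(-1 - 8*(1 + 2*(-8)))**2)*(175 + 25*(-1 - 8*(1 + 2*(-8)))**2) = 42510 + (25*(-1 - 8*(1 - 16))**2)*(175 + 25*(-1 - 8*(1 - 16))**2) = 42510 + (25*(-1 - 8*(-15))**2)*(175 + 25*(-1 - 8*(-15))**2) = 42510 + (25*(-1 + 120)**2)*(175 + 25*(-1 + 120)**2) = 42510 + (25*119**2)*(175 + 25*119**2) = 42510 + (25*14161)*(175 + 25*14161) = 42510 + 354025*(175 + 354025) = 42510 + 354025*354200 = 42510 + 125395655000 = 125395697510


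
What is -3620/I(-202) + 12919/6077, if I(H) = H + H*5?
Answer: 9414142/1841331 ≈ 5.1127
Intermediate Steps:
I(H) = 6*H (I(H) = H + 5*H = 6*H)
-3620/I(-202) + 12919/6077 = -3620/(6*(-202)) + 12919/6077 = -3620/(-1212) + 12919*(1/6077) = -3620*(-1/1212) + 12919/6077 = 905/303 + 12919/6077 = 9414142/1841331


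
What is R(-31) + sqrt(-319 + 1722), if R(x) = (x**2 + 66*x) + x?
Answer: -1116 + sqrt(1403) ≈ -1078.5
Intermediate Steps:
R(x) = x**2 + 67*x
R(-31) + sqrt(-319 + 1722) = -31*(67 - 31) + sqrt(-319 + 1722) = -31*36 + sqrt(1403) = -1116 + sqrt(1403)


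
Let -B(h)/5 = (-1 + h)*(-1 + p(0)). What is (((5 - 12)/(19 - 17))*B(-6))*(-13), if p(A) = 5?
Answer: 6370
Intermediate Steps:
B(h) = 20 - 20*h (B(h) = -5*(-1 + h)*(-1 + 5) = -5*(-1 + h)*4 = -5*(-4 + 4*h) = 20 - 20*h)
(((5 - 12)/(19 - 17))*B(-6))*(-13) = (((5 - 12)/(19 - 17))*(20 - 20*(-6)))*(-13) = ((-7/2)*(20 + 120))*(-13) = (-7*½*140)*(-13) = -7/2*140*(-13) = -490*(-13) = 6370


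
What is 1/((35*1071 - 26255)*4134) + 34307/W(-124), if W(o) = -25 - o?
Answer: 530898766613/1532019060 ≈ 346.54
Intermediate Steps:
1/((35*1071 - 26255)*4134) + 34307/W(-124) = 1/((35*1071 - 26255)*4134) + 34307/(-25 - 1*(-124)) = (1/4134)/(37485 - 26255) + 34307/(-25 + 124) = (1/4134)/11230 + 34307/99 = (1/11230)*(1/4134) + 34307*(1/99) = 1/46424820 + 34307/99 = 530898766613/1532019060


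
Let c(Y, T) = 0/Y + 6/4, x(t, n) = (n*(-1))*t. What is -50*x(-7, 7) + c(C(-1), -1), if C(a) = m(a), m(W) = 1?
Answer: -4897/2 ≈ -2448.5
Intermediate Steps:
x(t, n) = -n*t (x(t, n) = (-n)*t = -n*t)
C(a) = 1
c(Y, T) = 3/2 (c(Y, T) = 0 + 6*(¼) = 0 + 3/2 = 3/2)
-50*x(-7, 7) + c(C(-1), -1) = -(-50)*7*(-7) + 3/2 = -50*49 + 3/2 = -2450 + 3/2 = -4897/2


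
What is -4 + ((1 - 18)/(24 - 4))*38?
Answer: -363/10 ≈ -36.300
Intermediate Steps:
-4 + ((1 - 18)/(24 - 4))*38 = -4 - 17/20*38 = -4 - 323/10 = -363/10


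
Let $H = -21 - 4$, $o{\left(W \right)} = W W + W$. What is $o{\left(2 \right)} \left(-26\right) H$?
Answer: $3900$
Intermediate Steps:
$o{\left(W \right)} = W + W^{2}$ ($o{\left(W \right)} = W^{2} + W = W + W^{2}$)
$H = -25$ ($H = -21 - 4 = -25$)
$o{\left(2 \right)} \left(-26\right) H = 2 \left(1 + 2\right) \left(-26\right) \left(-25\right) = 2 \cdot 3 \left(-26\right) \left(-25\right) = 6 \left(-26\right) \left(-25\right) = \left(-156\right) \left(-25\right) = 3900$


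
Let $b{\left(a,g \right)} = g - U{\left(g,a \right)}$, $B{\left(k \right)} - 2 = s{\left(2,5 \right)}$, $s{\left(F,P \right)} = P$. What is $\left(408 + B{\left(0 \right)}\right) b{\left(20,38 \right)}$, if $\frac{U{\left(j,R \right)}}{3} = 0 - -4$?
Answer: $10790$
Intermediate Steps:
$U{\left(j,R \right)} = 12$ ($U{\left(j,R \right)} = 3 \left(0 - -4\right) = 3 \left(0 + 4\right) = 3 \cdot 4 = 12$)
$B{\left(k \right)} = 7$ ($B{\left(k \right)} = 2 + 5 = 7$)
$b{\left(a,g \right)} = -12 + g$ ($b{\left(a,g \right)} = g - 12 = -12 + g$)
$\left(408 + B{\left(0 \right)}\right) b{\left(20,38 \right)} = \left(408 + 7\right) \left(-12 + 38\right) = 415 \cdot 26 = 10790$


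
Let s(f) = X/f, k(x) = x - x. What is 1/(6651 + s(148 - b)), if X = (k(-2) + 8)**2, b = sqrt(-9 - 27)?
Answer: 36483103/242664868645 - 96*I/242664868645 ≈ 0.00015034 - 3.9561e-10*I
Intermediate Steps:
k(x) = 0
b = 6*I (b = sqrt(-36) = 6*I ≈ 6.0*I)
X = 64 (X = (0 + 8)**2 = 8**2 = 64)
s(f) = 64/f
1/(6651 + s(148 - b)) = 1/(6651 + 64/(148 - 6*I)) = 1/(6651 + 64*((148 + 6*I)/21940)) = 1/(6651 + 16*(148 + 6*I)/5485)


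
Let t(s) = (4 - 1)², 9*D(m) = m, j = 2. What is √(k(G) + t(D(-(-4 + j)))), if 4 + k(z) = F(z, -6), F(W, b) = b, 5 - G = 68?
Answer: I ≈ 1.0*I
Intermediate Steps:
G = -63 (G = 5 - 1*68 = 5 - 68 = -63)
D(m) = m/9
k(z) = -10 (k(z) = -4 - 6 = -10)
t(s) = 9 (t(s) = 3² = 9)
√(k(G) + t(D(-(-4 + j)))) = √(-10 + 9) = √(-1) = I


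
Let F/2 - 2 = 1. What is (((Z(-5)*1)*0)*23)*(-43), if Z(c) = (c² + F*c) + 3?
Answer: 0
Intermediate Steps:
F = 6 (F = 4 + 2*1 = 4 + 2 = 6)
Z(c) = 3 + c² + 6*c (Z(c) = (c² + 6*c) + 3 = 3 + c² + 6*c)
(((Z(-5)*1)*0)*23)*(-43) = ((((3 + (-5)² + 6*(-5))*1)*0)*23)*(-43) = ((((3 + 25 - 30)*1)*0)*23)*(-43) = ((-2*1*0)*23)*(-43) = (-2*0*23)*(-43) = (0*23)*(-43) = 0*(-43) = 0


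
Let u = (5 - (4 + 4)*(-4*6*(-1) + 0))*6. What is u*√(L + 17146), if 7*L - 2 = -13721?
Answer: -1122*√744121/7 ≈ -1.3827e+5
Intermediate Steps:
L = -13719/7 (L = 2/7 + (⅐)*(-13721) = 2/7 - 13721/7 = -13719/7 ≈ -1959.9)
u = -1122 (u = (5 - 8*(-24*(-1) + 0))*6 = (5 - 8*(24 + 0))*6 = (5 - 8*24)*6 = (5 - 1*192)*6 = (5 - 192)*6 = -187*6 = -1122)
u*√(L + 17146) = -1122*√(-13719/7 + 17146) = -1122*√744121/7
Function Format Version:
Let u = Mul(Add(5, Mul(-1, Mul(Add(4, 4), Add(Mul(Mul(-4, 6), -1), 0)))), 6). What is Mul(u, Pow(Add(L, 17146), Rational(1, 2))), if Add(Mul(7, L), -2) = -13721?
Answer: Mul(Rational(-1122, 7), Pow(744121, Rational(1, 2))) ≈ -1.3827e+5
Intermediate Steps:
L = Rational(-13719, 7) (L = Add(Rational(2, 7), Mul(Rational(1, 7), -13721)) = Add(Rational(2, 7), Rational(-13721, 7)) = Rational(-13719, 7) ≈ -1959.9)
u = -1122 (u = Mul(Add(5, Mul(-1, Mul(8, Add(Mul(-24, -1), 0)))), 6) = Mul(Add(5, Mul(-1, Mul(8, Add(24, 0)))), 6) = Mul(Add(5, Mul(-1, Mul(8, 24))), 6) = Mul(Add(5, Mul(-1, 192)), 6) = Mul(Add(5, -192), 6) = Mul(-187, 6) = -1122)
Mul(u, Pow(Add(L, 17146), Rational(1, 2))) = Mul(-1122, Pow(Add(Rational(-13719, 7), 17146), Rational(1, 2))) = Mul(-1122, Pow(Rational(106303, 7), Rational(1, 2))) = Mul(-1122, Mul(Rational(1, 7), Pow(744121, Rational(1, 2)))) = Mul(Rational(-1122, 7), Pow(744121, Rational(1, 2)))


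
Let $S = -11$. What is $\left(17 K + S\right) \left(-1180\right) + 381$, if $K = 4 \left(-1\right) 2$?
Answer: $173841$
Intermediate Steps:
$K = -8$ ($K = \left(-4\right) 2 = -8$)
$\left(17 K + S\right) \left(-1180\right) + 381 = \left(17 \left(-8\right) - 11\right) \left(-1180\right) + 381 = \left(-136 - 11\right) \left(-1180\right) + 381 = \left(-147\right) \left(-1180\right) + 381 = 173460 + 381 = 173841$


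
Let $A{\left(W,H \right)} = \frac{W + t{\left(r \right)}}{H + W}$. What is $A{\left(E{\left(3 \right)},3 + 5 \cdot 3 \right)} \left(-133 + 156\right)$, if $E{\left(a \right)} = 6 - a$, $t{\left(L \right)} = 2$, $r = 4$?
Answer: $\frac{115}{21} \approx 5.4762$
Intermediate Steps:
$A{\left(W,H \right)} = \frac{2 + W}{H + W}$ ($A{\left(W,H \right)} = \frac{W + 2}{H + W} = \frac{2 + W}{H + W}$)
$A{\left(E{\left(3 \right)},3 + 5 \cdot 3 \right)} \left(-133 + 156\right) = \frac{2 + \left(6 - 3\right)}{\left(3 + 5 \cdot 3\right) + \left(6 - 3\right)} \left(-133 + 156\right) = \frac{2 + \left(6 - 3\right)}{\left(3 + 15\right) + \left(6 - 3\right)} 23 = \frac{2 + 3}{18 + 3} \cdot 23 = \frac{1}{21} \cdot 5 \cdot 23 = \frac{5}{21} \cdot 23 = \frac{115}{21}$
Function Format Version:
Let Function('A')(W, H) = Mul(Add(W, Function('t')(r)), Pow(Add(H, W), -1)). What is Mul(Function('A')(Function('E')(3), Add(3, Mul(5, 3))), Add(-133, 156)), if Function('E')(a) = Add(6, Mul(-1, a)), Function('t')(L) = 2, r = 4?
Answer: Rational(115, 21) ≈ 5.4762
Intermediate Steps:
Function('A')(W, H) = Mul(Pow(Add(H, W), -1), Add(2, W)) (Function('A')(W, H) = Mul(Add(W, 2), Pow(Add(H, W), -1)) = Mul(Add(2, W), Pow(Add(H, W), -1)) = Mul(Pow(Add(H, W), -1), Add(2, W)))
Mul(Function('A')(Function('E')(3), Add(3, Mul(5, 3))), Add(-133, 156)) = Mul(Mul(Pow(Add(Add(3, Mul(5, 3)), Add(6, Mul(-1, 3))), -1), Add(2, Add(6, Mul(-1, 3)))), Add(-133, 156)) = Mul(Mul(Pow(Add(Add(3, 15), Add(6, -3)), -1), Add(2, Add(6, -3))), 23) = Mul(Mul(Pow(Add(18, 3), -1), Add(2, 3)), 23) = Mul(Mul(Pow(21, -1), 5), 23) = Mul(Mul(Rational(1, 21), 5), 23) = Mul(Rational(5, 21), 23) = Rational(115, 21)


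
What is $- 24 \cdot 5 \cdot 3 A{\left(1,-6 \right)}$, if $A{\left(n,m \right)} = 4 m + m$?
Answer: $10800$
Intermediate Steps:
$A{\left(n,m \right)} = 5 m$
$- 24 \cdot 5 \cdot 3 A{\left(1,-6 \right)} = - 24 \cdot 5 \cdot 3 \cdot 5 \left(-6\right) = \left(-24\right) 15 \left(-30\right) = \left(-360\right) \left(-30\right) = 10800$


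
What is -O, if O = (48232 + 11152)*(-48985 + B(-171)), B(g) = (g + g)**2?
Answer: -4036864936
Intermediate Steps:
B(g) = 4*g**2 (B(g) = (2*g)**2 = 4*g**2)
O = 4036864936 (O = (48232 + 11152)*(-48985 + 4*(-171)**2) = 59384*(-48985 + 4*29241) = 59384*(-48985 + 116964) = 59384*67979 = 4036864936)
-O = -1*4036864936 = -4036864936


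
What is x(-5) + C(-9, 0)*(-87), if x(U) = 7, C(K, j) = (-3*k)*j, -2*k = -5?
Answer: 7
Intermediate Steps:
k = 5/2 (k = -1/2*(-5) = 5/2 ≈ 2.5000)
C(K, j) = -15*j/2 (C(K, j) = (-3*5/2)*j = -15*j/2)
x(-5) + C(-9, 0)*(-87) = 7 - 15/2*0*(-87) = 7 + 0*(-87) = 7 + 0 = 7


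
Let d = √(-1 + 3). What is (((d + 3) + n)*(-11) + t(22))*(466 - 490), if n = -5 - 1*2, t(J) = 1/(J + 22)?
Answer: -11622/11 + 264*√2 ≈ -683.19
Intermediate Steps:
t(J) = 1/(22 + J)
n = -7 (n = -5 - 2 = -7)
d = √2 ≈ 1.4142
(((d + 3) + n)*(-11) + t(22))*(466 - 490) = (((√2 + 3) - 7)*(-11) + 1/(22 + 22))*(466 - 490) = (((3 + √2) - 7)*(-11) + 1/44)*(-24) = ((-4 + √2)*(-11) + 1/44)*(-24) = ((44 - 11*√2) + 1/44)*(-24) = (1937/44 - 11*√2)*(-24) = -11622/11 + 264*√2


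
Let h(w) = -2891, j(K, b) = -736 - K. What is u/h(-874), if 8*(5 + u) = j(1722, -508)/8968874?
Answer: 179378709/103716058936 ≈ 0.0017295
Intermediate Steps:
u = -179378709/35875496 (u = -5 + ((-736 - 1*1722)/8968874)/8 = -5 + ((-736 - 1722)*(1/8968874))/8 = -5 + (-2458*1/8968874)/8 = -5 + (1/8)*(-1229/4484437) = -5 - 1229/35875496 = -179378709/35875496 ≈ -5.0000)
u/h(-874) = -179378709/35875496/(-2891) = -179378709/35875496*(-1/2891) = 179378709/103716058936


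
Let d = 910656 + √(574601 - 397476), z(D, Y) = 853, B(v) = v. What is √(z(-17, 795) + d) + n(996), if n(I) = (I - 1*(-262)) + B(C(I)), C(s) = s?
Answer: 2254 + √(911509 + 5*√7085) ≈ 3208.9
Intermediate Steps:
n(I) = 262 + 2*I (n(I) = (I - 1*(-262)) + I = (I + 262) + I = (262 + I) + I = 262 + 2*I)
d = 910656 + 5*√7085 (d = 910656 + √177125 = 910656 + 5*√7085 ≈ 9.1108e+5)
√(z(-17, 795) + d) + n(996) = √(853 + (910656 + 5*√7085)) + (262 + 2*996) = √(911509 + 5*√7085) + (262 + 1992) = √(911509 + 5*√7085) + 2254 = 2254 + √(911509 + 5*√7085)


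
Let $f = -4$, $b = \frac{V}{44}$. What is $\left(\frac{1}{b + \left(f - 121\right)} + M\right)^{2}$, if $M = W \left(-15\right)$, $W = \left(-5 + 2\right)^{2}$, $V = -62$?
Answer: $\frac{140967958849}{7733961} \approx 18227.0$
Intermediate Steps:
$b = - \frac{31}{22}$ ($b = - \frac{62}{44} = \left(-62\right) \frac{1}{44} = - \frac{31}{22} \approx -1.4091$)
$W = 9$ ($W = \left(-3\right)^{2} = 9$)
$M = -135$ ($M = 9 \left(-15\right) = -135$)
$\left(\frac{1}{b + \left(f - 121\right)} + M\right)^{2} = \left(\frac{1}{- \frac{31}{22} - 125} - 135\right)^{2} = \left(\frac{1}{- \frac{2781}{22}} - 135\right)^{2} = \left(- \frac{22}{2781} - 135\right)^{2} = \left(- \frac{375457}{2781}\right)^{2} = \frac{140967958849}{7733961}$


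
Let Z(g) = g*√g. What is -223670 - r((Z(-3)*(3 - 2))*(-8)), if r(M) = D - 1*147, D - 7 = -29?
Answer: -223501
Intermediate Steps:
D = -22 (D = 7 - 29 = -22)
Z(g) = g^(3/2)
r(M) = -169 (r(M) = -22 - 1*147 = -22 - 147 = -169)
-223670 - r((Z(-3)*(3 - 2))*(-8)) = -223670 - 1*(-169) = -223670 + 169 = -223501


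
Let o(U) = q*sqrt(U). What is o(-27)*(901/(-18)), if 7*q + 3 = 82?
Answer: -71179*I*sqrt(3)/42 ≈ -2935.4*I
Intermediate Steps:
q = 79/7 (q = -3/7 + (1/7)*82 = -3/7 + 82/7 = 79/7 ≈ 11.286)
o(U) = 79*sqrt(U)/7
o(-27)*(901/(-18)) = (79*sqrt(-27)/7)*(901/(-18)) = (79*(3*I*sqrt(3))/7)*(901*(-1/18)) = (237*I*sqrt(3)/7)*(-901/18) = -71179*I*sqrt(3)/42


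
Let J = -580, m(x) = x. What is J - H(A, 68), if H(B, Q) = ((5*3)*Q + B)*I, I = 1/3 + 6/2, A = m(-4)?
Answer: -11900/3 ≈ -3966.7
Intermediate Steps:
A = -4
I = 10/3 (I = 1*(⅓) + 6*(½) = ⅓ + 3 = 10/3 ≈ 3.3333)
H(B, Q) = 50*Q + 10*B/3 (H(B, Q) = ((5*3)*Q + B)*(10/3) = (15*Q + B)*(10/3) = (B + 15*Q)*(10/3) = 50*Q + 10*B/3)
J - H(A, 68) = -580 - (50*68 + (10/3)*(-4)) = -580 - (3400 - 40/3) = -580 - 1*10160/3 = -580 - 10160/3 = -11900/3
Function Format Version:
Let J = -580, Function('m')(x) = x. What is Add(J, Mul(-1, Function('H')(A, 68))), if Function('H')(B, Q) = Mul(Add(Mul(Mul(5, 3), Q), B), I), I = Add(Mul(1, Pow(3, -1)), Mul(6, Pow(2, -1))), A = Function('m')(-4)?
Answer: Rational(-11900, 3) ≈ -3966.7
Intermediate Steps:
A = -4
I = Rational(10, 3) (I = Add(Mul(1, Rational(1, 3)), Mul(6, Rational(1, 2))) = Add(Rational(1, 3), 3) = Rational(10, 3) ≈ 3.3333)
Function('H')(B, Q) = Add(Mul(50, Q), Mul(Rational(10, 3), B)) (Function('H')(B, Q) = Mul(Add(Mul(Mul(5, 3), Q), B), Rational(10, 3)) = Mul(Add(Mul(15, Q), B), Rational(10, 3)) = Mul(Add(B, Mul(15, Q)), Rational(10, 3)) = Add(Mul(50, Q), Mul(Rational(10, 3), B)))
Add(J, Mul(-1, Function('H')(A, 68))) = Add(-580, Mul(-1, Add(Mul(50, 68), Mul(Rational(10, 3), -4)))) = Add(-580, Mul(-1, Add(3400, Rational(-40, 3)))) = Add(-580, Mul(-1, Rational(10160, 3))) = Add(-580, Rational(-10160, 3)) = Rational(-11900, 3)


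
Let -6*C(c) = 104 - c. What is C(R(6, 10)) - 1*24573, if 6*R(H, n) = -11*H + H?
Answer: -24592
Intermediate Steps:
R(H, n) = -5*H/3 (R(H, n) = (-11*H + H)/6 = (-10*H)/6 = -5*H/3)
C(c) = -52/3 + c/6 (C(c) = -(104 - c)/6 = -52/3 + c/6)
C(R(6, 10)) - 1*24573 = (-52/3 + (-5/3*6)/6) - 1*24573 = (-52/3 + (1/6)*(-10)) - 24573 = (-52/3 - 5/3) - 24573 = -19 - 24573 = -24592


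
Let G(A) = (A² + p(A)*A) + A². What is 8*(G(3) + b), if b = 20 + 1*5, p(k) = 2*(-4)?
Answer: 152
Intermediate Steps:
p(k) = -8
b = 25 (b = 20 + 5 = 25)
G(A) = -8*A + 2*A² (G(A) = (A² - 8*A) + A² = -8*A + 2*A²)
8*(G(3) + b) = 8*(2*3*(-4 + 3) + 25) = 8*(2*3*(-1) + 25) = 8*(-6 + 25) = 8*19 = 152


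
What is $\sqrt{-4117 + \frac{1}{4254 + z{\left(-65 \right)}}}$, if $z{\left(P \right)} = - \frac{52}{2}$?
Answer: $\frac{15 i \sqrt{81772691}}{2114} \approx 64.164 i$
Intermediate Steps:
$z{\left(P \right)} = -26$ ($z{\left(P \right)} = \left(-52\right) \frac{1}{2} = -26$)
$\sqrt{-4117 + \frac{1}{4254 + z{\left(-65 \right)}}} = \sqrt{-4117 + \frac{1}{4254 - 26}} = \sqrt{-4117 + \frac{1}{4228}} = \sqrt{- \frac{17406675}{4228}} = \frac{15 i \sqrt{81772691}}{2114}$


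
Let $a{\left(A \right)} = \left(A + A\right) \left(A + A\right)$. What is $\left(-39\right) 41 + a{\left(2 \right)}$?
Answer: $-1583$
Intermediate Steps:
$a{\left(A \right)} = 4 A^{2}$ ($a{\left(A \right)} = 2 A 2 A = 4 A^{2}$)
$\left(-39\right) 41 + a{\left(2 \right)} = \left(-39\right) 41 + 4 \cdot 2^{2} = -1599 + 4 \cdot 4 = -1599 + 16 = -1583$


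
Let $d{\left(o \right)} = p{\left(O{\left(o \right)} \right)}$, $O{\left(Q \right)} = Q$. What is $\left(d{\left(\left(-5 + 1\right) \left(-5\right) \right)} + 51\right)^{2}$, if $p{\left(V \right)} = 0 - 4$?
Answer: $2209$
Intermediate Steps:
$p{\left(V \right)} = -4$ ($p{\left(V \right)} = 0 - 4 = -4$)
$d{\left(o \right)} = -4$
$\left(d{\left(\left(-5 + 1\right) \left(-5\right) \right)} + 51\right)^{2} = \left(-4 + 51\right)^{2} = 47^{2} = 2209$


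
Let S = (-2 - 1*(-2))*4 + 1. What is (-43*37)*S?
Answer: -1591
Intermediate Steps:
S = 1 (S = (-2 + 2)*4 + 1 = 0*4 + 1 = 0 + 1 = 1)
(-43*37)*S = -43*37*1 = -1591*1 = -1591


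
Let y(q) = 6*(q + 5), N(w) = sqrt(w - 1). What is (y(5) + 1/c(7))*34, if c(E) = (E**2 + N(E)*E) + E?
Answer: 414256/203 - 17*sqrt(6)/203 ≈ 2040.5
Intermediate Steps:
N(w) = sqrt(-1 + w)
c(E) = E + E**2 + E*sqrt(-1 + E) (c(E) = (E**2 + sqrt(-1 + E)*E) + E = (E**2 + E*sqrt(-1 + E)) + E = E + E**2 + E*sqrt(-1 + E))
y(q) = 30 + 6*q (y(q) = 6*(5 + q) = 30 + 6*q)
(y(5) + 1/c(7))*34 = ((30 + 6*5) + 1/(7*(1 + 7 + sqrt(-1 + 7))))*34 = ((30 + 30) + 1/(7*(1 + 7 + sqrt(6))))*34 = (60 + 1/(7*(8 + sqrt(6))))*34 = (60 + 1/(56 + 7*sqrt(6)))*34 = 2040 + 34/(56 + 7*sqrt(6))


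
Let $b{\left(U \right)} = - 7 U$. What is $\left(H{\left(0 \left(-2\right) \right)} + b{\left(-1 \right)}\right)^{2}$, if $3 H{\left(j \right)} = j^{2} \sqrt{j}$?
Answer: $49$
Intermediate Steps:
$H{\left(j \right)} = \frac{j^{\frac{5}{2}}}{3}$ ($H{\left(j \right)} = \frac{j^{2} \sqrt{j}}{3} = \frac{j^{\frac{5}{2}}}{3}$)
$\left(H{\left(0 \left(-2\right) \right)} + b{\left(-1 \right)}\right)^{2} = \left(\frac{\left(0 \left(-2\right)\right)^{\frac{5}{2}}}{3} - -7\right)^{2} = \left(\frac{0^{\frac{5}{2}}}{3} + 7\right)^{2} = \left(\frac{1}{3} \cdot 0 + 7\right)^{2} = \left(0 + 7\right)^{2} = 7^{2} = 49$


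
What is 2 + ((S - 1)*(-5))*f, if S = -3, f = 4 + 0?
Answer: 82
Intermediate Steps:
f = 4
2 + ((S - 1)*(-5))*f = 2 + ((-3 - 1)*(-5))*4 = 2 - 4*(-5)*4 = 2 + 20*4 = 2 + 80 = 82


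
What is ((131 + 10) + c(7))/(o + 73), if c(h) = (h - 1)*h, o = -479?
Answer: -183/406 ≈ -0.45074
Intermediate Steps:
c(h) = h*(-1 + h) (c(h) = (-1 + h)*h = h*(-1 + h))
((131 + 10) + c(7))/(o + 73) = ((131 + 10) + 7*(-1 + 7))/(-479 + 73) = (141 + 7*6)/(-406) = (141 + 42)*(-1/406) = 183*(-1/406) = -183/406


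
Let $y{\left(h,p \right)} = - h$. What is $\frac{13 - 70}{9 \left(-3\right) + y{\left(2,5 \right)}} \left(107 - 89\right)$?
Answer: $\frac{1026}{29} \approx 35.379$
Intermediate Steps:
$\frac{13 - 70}{9 \left(-3\right) + y{\left(2,5 \right)}} \left(107 - 89\right) = \frac{13 - 70}{9 \left(-3\right) - 2} \left(107 - 89\right) = - \frac{57}{-27 - 2} \cdot 18 = - \frac{57}{-29} \cdot 18 = \left(-57\right) \left(- \frac{1}{29}\right) 18 = \frac{57}{29} \cdot 18 = \frac{1026}{29}$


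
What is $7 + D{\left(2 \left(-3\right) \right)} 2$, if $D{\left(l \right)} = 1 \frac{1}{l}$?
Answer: $\frac{20}{3} \approx 6.6667$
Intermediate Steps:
$D{\left(l \right)} = \frac{1}{l}$
$7 + D{\left(2 \left(-3\right) \right)} 2 = 7 + \frac{1}{2 \left(-3\right)} 2 = 7 + \frac{1}{-6} \cdot 2 = 7 - \frac{1}{3} = \frac{20}{3}$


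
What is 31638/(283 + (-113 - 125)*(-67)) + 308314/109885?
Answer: 8480169536/1783323665 ≈ 4.7553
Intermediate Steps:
31638/(283 + (-113 - 125)*(-67)) + 308314/109885 = 31638/(283 - 238*(-67)) + 308314*(1/109885) = 31638/(283 + 15946) + 308314/109885 = 31638/16229 + 308314/109885 = 8480169536/1783323665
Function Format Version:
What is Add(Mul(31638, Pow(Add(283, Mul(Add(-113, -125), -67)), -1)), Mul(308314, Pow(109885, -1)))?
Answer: Rational(8480169536, 1783323665) ≈ 4.7553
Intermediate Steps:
Add(Mul(31638, Pow(Add(283, Mul(Add(-113, -125), -67)), -1)), Mul(308314, Pow(109885, -1))) = Add(Mul(31638, Pow(Add(283, Mul(-238, -67)), -1)), Mul(308314, Rational(1, 109885))) = Add(Mul(31638, Pow(Add(283, 15946), -1)), Rational(308314, 109885)) = Add(Mul(31638, Pow(16229, -1)), Rational(308314, 109885)) = Add(Mul(31638, Rational(1, 16229)), Rational(308314, 109885)) = Add(Rational(31638, 16229), Rational(308314, 109885)) = Rational(8480169536, 1783323665)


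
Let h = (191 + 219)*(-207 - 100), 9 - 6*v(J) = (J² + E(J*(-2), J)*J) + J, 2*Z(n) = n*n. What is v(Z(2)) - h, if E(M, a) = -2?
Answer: 755227/6 ≈ 1.2587e+5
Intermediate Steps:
Z(n) = n²/2 (Z(n) = (n*n)/2 = n²/2)
v(J) = 3/2 - J²/6 + J/6 (v(J) = 3/2 - ((J² - 2*J) + J)/6 = 3/2 - (J² - J)/6 = 3/2 + (-J²/6 + J/6) = 3/2 - J²/6 + J/6)
h = -125870 (h = 410*(-307) = -125870)
v(Z(2)) - h = (3/2 - ((½)*2²)²/6 + ((½)*2²)/6) - 1*(-125870) = (3/2 - ((½)*4)²/6 + ((½)*4)/6) + 125870 = (3/2 - ⅙*2² + (⅙)*2) + 125870 = (3/2 - ⅙*4 + ⅓) + 125870 = (3/2 - ⅔ + ⅓) + 125870 = 7/6 + 125870 = 755227/6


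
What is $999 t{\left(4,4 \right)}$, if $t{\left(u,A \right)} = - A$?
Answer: $-3996$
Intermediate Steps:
$999 t{\left(4,4 \right)} = 999 \left(\left(-1\right) 4\right) = 999 \left(-4\right) = -3996$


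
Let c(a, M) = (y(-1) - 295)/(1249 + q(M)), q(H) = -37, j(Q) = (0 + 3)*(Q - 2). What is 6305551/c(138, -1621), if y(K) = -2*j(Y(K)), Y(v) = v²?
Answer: -7642327812/289 ≈ -2.6444e+7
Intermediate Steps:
j(Q) = -6 + 3*Q (j(Q) = 3*(-2 + Q) = -6 + 3*Q)
y(K) = 12 - 6*K² (y(K) = -2*(-6 + 3*K²) = 12 - 6*K²)
c(a, M) = -289/1212 (c(a, M) = ((12 - 6*(-1)²) - 295)/(1249 - 37) = ((12 - 6*1) - 295)/1212 = ((12 - 6) - 295)*(1/1212) = (6 - 295)*(1/1212) = -289*1/1212 = -289/1212)
6305551/c(138, -1621) = 6305551/(-289/1212) = 6305551*(-1212/289) = -7642327812/289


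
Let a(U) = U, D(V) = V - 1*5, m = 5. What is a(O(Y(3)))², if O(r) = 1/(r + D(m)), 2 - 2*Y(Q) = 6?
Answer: ¼ ≈ 0.25000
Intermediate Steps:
D(V) = -5 + V (D(V) = V - 5 = -5 + V)
Y(Q) = -2 (Y(Q) = 1 - ½*6 = 1 - 3 = -2)
O(r) = 1/r (O(r) = 1/(r + (-5 + 5)) = 1/(r + 0) = 1/r)
a(O(Y(3)))² = (1/(-2))² = (-½)² = ¼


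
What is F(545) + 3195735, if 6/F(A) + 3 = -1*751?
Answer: 1204792092/377 ≈ 3.1957e+6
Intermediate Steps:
F(A) = -3/377 (F(A) = 6/(-3 - 1*751) = 6/(-3 - 751) = 6/(-754) = 6*(-1/754) = -3/377)
F(545) + 3195735 = -3/377 + 3195735 = 1204792092/377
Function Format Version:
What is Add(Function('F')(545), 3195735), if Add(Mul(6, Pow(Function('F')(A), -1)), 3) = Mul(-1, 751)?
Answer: Rational(1204792092, 377) ≈ 3.1957e+6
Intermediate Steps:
Function('F')(A) = Rational(-3, 377) (Function('F')(A) = Mul(6, Pow(Add(-3, Mul(-1, 751)), -1)) = Mul(6, Pow(Add(-3, -751), -1)) = Mul(6, Pow(-754, -1)) = Mul(6, Rational(-1, 754)) = Rational(-3, 377))
Add(Function('F')(545), 3195735) = Add(Rational(-3, 377), 3195735) = Rational(1204792092, 377)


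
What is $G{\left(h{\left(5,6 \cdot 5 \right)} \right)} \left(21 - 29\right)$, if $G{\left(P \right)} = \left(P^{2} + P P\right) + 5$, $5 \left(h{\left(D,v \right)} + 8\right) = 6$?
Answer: $- \frac{19496}{25} \approx -779.84$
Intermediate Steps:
$h{\left(D,v \right)} = - \frac{34}{5}$ ($h{\left(D,v \right)} = -8 + \frac{1}{5} \cdot 6 = -8 + \frac{6}{5} = - \frac{34}{5}$)
$G{\left(P \right)} = 5 + 2 P^{2}$ ($G{\left(P \right)} = \left(P^{2} + P^{2}\right) + 5 = 2 P^{2} + 5 = 5 + 2 P^{2}$)
$G{\left(h{\left(5,6 \cdot 5 \right)} \right)} \left(21 - 29\right) = \left(5 + 2 \left(- \frac{34}{5}\right)^{2}\right) \left(21 - 29\right) = \left(5 + 2 \cdot \frac{1156}{25}\right) \left(-8\right) = \left(5 + \frac{2312}{25}\right) \left(-8\right) = \frac{2437}{25} \left(-8\right) = - \frac{19496}{25}$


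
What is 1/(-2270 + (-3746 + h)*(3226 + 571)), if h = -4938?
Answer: -1/32975418 ≈ -3.0326e-8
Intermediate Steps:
1/(-2270 + (-3746 + h)*(3226 + 571)) = 1/(-2270 + (-3746 - 4938)*(3226 + 571)) = 1/(-2270 - 8684*3797) = 1/(-2270 - 32973148) = 1/(-32975418) = -1/32975418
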